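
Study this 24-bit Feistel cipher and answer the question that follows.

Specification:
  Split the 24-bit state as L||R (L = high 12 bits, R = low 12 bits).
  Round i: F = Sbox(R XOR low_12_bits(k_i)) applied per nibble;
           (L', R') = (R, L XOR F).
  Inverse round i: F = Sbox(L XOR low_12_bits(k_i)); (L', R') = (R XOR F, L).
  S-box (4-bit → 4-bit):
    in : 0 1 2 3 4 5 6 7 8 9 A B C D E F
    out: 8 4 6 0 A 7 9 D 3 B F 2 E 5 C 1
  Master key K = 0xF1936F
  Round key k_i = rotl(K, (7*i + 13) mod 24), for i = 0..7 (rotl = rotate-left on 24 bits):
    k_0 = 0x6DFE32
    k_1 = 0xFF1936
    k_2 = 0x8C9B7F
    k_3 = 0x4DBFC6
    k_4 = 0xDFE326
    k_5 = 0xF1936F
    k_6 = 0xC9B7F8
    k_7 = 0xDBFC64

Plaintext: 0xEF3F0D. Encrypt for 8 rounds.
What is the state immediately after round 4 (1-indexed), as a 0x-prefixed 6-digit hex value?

s_0 = plaintext = 0xEF3F0D
s_1 = Round(s_0, k_0) = 0xF0DAF2
s_2 = Round(s_1, k_1) = 0xAF2FE7
s_3 = Round(s_2, k_2) = 0xFE7041
s_4 = Round(s_3, k_3) = 0x041EDA
s_5 = Round(s_4, k_4) = 0xEDA55F
s_6 = Round(s_5, k_5) = 0x55F7D2
s_7 = Round(s_6, k_6) = 0x7D2D30
s_8 = Round(s_7, k_7) = 0xD303A8

0x041EDA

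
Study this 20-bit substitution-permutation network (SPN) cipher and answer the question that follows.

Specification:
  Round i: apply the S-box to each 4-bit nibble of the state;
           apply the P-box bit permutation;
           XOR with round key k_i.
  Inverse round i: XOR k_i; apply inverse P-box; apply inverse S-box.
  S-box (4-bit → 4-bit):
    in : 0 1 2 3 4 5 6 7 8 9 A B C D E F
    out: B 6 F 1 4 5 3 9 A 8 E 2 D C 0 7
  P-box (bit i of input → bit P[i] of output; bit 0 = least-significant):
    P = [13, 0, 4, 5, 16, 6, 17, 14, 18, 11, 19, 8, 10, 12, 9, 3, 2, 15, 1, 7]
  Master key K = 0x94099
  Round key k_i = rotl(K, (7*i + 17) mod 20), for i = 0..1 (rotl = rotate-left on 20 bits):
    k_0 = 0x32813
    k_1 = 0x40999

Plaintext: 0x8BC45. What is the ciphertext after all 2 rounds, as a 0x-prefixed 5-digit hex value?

s_0 = plaintext = 0x8BC45
s_1 = Round(s_0, k_0) = 0xD9983
s_2 = Round(s_1, k_1) = 0x46853

0x46853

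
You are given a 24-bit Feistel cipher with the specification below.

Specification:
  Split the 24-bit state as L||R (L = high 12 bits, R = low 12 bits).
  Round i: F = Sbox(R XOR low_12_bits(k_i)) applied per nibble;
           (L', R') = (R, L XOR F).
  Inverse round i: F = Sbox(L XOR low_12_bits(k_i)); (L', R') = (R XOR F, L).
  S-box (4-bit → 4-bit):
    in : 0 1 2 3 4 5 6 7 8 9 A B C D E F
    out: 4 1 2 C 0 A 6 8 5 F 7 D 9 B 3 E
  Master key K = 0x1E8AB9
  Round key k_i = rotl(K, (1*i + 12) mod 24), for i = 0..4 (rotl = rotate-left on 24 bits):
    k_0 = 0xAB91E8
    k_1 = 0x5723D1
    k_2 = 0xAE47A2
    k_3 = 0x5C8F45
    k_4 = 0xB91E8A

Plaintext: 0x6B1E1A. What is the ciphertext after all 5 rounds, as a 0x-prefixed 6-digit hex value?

s_0 = plaintext = 0x6B1E1A
s_1 = Round(s_0, k_0) = 0xE1A853
s_2 = Round(s_1, k_1) = 0x853348
s_3 = Round(s_2, k_2) = 0x348864
s_4 = Round(s_3, k_3) = 0x864B69
s_5 = Round(s_4, k_4) = 0xB69258

0xB69258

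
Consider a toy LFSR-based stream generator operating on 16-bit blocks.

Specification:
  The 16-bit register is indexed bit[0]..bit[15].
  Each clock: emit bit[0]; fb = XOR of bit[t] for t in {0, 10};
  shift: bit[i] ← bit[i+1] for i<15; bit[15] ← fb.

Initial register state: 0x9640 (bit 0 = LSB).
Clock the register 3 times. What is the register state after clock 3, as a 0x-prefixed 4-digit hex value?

reg_0 = 0x9640
clock 1: out=0, reg = 0xCB20
clock 2: out=0, reg = 0x6590
clock 3: out=0, reg = 0xB2C8

0xB2C8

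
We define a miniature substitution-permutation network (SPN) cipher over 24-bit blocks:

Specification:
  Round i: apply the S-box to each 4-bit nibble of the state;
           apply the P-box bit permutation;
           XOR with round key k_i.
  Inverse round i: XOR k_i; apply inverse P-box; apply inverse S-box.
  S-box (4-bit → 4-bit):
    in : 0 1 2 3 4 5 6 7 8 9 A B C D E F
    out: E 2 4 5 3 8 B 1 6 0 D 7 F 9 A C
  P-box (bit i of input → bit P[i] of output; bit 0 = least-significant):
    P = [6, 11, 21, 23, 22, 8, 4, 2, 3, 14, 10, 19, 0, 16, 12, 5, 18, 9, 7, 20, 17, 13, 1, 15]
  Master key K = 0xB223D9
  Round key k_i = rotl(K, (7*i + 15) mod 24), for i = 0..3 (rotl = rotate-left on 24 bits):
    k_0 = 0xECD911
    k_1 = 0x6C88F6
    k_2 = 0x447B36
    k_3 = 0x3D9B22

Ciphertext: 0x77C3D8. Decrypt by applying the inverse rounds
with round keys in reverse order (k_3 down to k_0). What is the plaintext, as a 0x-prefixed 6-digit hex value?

s_0 = ciphertext = 0x77C3D8
s_1 = InvRound(s_0, k_3) = 0x32F634
s_2 = InvRound(s_1, k_2) = 0xAD9248
s_3 = InvRound(s_2, k_1) = 0x2807AE
s_4 = InvRound(s_3, k_0) = 0xFBABAE

0xFBABAE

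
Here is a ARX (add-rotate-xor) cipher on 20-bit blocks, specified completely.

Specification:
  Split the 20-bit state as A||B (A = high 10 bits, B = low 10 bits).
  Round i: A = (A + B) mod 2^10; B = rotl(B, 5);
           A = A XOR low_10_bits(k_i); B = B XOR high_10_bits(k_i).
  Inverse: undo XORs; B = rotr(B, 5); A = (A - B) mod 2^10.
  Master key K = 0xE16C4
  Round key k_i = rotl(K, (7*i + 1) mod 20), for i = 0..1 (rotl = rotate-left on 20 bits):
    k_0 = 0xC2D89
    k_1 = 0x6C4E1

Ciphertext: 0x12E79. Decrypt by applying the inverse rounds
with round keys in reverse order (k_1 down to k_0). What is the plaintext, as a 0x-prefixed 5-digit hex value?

s_0 = ciphertext = 0x12E79
s_1 = InvRound(s_0, k_1) = 0xE311E
s_2 = InvRound(s_1, k_0) = 0xD56B0

0xD56B0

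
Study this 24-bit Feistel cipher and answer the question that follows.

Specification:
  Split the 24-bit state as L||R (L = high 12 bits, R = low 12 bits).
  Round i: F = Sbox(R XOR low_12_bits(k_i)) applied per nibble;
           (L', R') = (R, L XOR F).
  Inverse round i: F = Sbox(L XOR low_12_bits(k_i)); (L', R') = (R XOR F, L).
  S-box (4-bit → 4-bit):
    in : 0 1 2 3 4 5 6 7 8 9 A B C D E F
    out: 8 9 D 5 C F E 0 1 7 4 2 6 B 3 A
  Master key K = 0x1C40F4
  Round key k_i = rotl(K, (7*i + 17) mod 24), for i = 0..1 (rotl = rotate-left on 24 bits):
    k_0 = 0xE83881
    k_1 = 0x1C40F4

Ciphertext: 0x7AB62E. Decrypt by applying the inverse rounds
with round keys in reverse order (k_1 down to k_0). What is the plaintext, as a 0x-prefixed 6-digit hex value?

0x4546D4

s_0 = ciphertext = 0x7AB62E
s_1 = InvRound(s_0, k_1) = 0x6D47AB
s_2 = InvRound(s_1, k_0) = 0x4546D4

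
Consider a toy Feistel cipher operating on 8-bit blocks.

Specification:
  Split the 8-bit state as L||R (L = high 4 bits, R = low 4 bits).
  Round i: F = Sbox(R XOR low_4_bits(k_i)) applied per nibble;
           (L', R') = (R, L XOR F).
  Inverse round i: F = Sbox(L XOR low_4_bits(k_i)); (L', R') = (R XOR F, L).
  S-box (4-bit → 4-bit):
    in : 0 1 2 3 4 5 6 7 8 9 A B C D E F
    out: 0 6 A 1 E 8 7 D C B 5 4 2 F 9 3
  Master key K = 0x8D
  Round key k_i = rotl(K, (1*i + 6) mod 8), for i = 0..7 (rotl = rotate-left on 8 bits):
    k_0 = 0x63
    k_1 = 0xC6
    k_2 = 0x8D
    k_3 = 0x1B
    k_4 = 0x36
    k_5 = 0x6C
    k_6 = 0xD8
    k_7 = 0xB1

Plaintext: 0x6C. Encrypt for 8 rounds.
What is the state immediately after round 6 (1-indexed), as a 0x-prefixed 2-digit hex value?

0xF5

s_0 = plaintext = 0x6C
s_1 = Round(s_0, k_0) = 0xC5
s_2 = Round(s_1, k_1) = 0x5D
s_3 = Round(s_2, k_2) = 0xD5
s_4 = Round(s_3, k_3) = 0x54
s_5 = Round(s_4, k_4) = 0x4F
s_6 = Round(s_5, k_5) = 0xF5
s_7 = Round(s_6, k_6) = 0x50
s_8 = Round(s_7, k_7) = 0x03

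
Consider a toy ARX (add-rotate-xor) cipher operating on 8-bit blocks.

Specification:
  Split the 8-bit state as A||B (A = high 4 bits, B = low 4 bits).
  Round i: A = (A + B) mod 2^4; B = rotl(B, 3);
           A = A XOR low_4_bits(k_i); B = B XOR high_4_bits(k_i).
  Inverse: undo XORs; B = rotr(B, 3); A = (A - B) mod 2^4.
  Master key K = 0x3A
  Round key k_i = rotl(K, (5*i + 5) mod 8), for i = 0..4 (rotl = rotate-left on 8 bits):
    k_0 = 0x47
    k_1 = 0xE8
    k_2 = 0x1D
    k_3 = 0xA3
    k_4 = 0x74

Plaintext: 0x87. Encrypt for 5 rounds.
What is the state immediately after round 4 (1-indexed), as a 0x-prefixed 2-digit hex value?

0x56

s_0 = plaintext = 0x87
s_1 = Round(s_0, k_0) = 0x8F
s_2 = Round(s_1, k_1) = 0xF1
s_3 = Round(s_2, k_2) = 0xD9
s_4 = Round(s_3, k_3) = 0x56
s_5 = Round(s_4, k_4) = 0xF4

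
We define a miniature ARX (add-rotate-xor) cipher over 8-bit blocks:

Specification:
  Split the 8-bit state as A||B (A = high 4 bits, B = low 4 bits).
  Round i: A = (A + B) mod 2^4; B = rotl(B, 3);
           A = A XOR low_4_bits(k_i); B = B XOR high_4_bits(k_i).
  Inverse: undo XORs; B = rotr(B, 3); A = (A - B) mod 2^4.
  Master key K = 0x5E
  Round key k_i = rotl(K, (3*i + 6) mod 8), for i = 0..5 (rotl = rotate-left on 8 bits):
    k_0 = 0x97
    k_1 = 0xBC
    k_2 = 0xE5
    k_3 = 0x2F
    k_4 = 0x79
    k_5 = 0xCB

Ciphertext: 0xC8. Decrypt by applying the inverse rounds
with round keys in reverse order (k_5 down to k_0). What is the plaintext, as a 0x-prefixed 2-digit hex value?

s_0 = ciphertext = 0xC8
s_1 = InvRound(s_0, k_5) = 0xF8
s_2 = InvRound(s_1, k_4) = 0x7F
s_3 = InvRound(s_2, k_3) = 0xDB
s_4 = InvRound(s_3, k_2) = 0xEA
s_5 = InvRound(s_4, k_1) = 0x02
s_6 = InvRound(s_5, k_0) = 0x07

0x07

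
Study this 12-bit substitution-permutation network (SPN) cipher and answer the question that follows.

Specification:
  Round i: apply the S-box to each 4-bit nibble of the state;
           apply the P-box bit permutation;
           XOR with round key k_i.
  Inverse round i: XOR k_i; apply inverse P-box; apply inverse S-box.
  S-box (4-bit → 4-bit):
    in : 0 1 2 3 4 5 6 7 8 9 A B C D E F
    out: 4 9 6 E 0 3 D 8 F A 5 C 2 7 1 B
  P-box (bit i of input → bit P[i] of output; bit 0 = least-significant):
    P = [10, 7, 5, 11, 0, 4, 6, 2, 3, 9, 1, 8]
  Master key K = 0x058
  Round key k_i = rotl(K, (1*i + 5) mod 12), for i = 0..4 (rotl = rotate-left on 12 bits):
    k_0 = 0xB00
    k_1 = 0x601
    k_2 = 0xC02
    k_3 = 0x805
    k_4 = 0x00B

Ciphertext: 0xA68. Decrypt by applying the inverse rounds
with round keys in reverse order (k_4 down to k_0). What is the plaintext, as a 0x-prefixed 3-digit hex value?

s_0 = ciphertext = 0xA68
s_1 = InvRound(s_0, k_4) = 0x2AB
s_2 = InvRound(s_1, k_3) = 0xD73
s_3 = InvRound(s_2, k_2) = 0x7D0
s_4 = InvRound(s_3, k_1) = 0x7DC
s_5 = InvRound(s_4, k_0) = 0xE3F

0xE3F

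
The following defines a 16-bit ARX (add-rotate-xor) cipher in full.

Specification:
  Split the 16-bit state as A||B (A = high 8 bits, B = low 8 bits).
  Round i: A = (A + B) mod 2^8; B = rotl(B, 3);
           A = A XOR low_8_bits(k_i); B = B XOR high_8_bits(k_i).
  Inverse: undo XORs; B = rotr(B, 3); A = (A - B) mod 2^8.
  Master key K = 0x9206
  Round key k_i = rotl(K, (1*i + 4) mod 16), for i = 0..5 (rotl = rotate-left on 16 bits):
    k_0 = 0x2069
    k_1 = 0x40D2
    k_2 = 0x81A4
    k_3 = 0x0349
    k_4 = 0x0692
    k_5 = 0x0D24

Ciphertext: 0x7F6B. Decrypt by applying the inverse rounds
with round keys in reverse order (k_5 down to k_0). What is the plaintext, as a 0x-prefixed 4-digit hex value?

s_0 = ciphertext = 0x7F6B
s_1 = InvRound(s_0, k_5) = 0x8FCC
s_2 = InvRound(s_1, k_4) = 0xC459
s_3 = InvRound(s_2, k_3) = 0x424B
s_4 = InvRound(s_3, k_2) = 0x8D59
s_5 = InvRound(s_4, k_1) = 0x3C23
s_6 = InvRound(s_5, k_0) = 0xF560

0xF560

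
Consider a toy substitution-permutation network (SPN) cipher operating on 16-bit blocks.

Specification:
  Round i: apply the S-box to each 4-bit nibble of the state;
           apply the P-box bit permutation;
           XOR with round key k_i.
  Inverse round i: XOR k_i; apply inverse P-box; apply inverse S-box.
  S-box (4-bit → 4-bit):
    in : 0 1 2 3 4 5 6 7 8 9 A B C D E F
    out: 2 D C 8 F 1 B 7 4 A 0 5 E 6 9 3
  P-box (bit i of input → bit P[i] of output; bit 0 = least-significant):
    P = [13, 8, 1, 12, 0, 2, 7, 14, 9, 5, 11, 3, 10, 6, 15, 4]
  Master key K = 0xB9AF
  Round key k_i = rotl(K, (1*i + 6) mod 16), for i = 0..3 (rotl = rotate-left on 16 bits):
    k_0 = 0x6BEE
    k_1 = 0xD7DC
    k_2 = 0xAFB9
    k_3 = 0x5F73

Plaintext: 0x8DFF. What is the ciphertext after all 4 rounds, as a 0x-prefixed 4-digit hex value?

s_0 = plaintext = 0x8DFF
s_1 = Round(s_0, k_0) = 0xC2CB
s_2 = Round(s_1, k_1) = 0x3F02
s_3 = Round(s_2, k_2) = 0xBD8F
s_4 = Round(s_3, k_3) = 0xF2D3

0xF2D3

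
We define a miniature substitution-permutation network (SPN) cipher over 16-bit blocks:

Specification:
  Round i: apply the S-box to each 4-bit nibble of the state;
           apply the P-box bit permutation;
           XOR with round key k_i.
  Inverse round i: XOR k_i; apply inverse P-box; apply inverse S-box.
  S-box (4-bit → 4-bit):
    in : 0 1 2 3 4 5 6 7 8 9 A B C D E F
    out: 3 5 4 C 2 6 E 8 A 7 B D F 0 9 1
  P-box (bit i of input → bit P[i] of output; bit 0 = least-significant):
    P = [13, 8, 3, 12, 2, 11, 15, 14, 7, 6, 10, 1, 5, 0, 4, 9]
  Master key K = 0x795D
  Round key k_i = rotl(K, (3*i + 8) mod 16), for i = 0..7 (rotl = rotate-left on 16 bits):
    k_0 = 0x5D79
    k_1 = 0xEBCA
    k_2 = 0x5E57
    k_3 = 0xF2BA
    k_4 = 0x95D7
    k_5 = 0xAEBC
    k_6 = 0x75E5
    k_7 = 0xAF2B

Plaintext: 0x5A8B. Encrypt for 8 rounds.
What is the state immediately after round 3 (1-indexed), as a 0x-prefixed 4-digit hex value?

0xC578

s_0 = plaintext = 0x5A8B
s_1 = Round(s_0, k_0) = 0x25A2
s_2 = Round(s_1, k_1) = 0xA796
s_3 = Round(s_2, k_2) = 0xC578
s_4 = Round(s_3, k_3) = 0xA5CB
s_5 = Round(s_4, k_4) = 0x6BBA
s_6 = Round(s_5, k_5) = 0x592B
s_7 = Round(s_6, k_6) = 0xC13C
s_8 = Round(s_7, k_7) = 0x5892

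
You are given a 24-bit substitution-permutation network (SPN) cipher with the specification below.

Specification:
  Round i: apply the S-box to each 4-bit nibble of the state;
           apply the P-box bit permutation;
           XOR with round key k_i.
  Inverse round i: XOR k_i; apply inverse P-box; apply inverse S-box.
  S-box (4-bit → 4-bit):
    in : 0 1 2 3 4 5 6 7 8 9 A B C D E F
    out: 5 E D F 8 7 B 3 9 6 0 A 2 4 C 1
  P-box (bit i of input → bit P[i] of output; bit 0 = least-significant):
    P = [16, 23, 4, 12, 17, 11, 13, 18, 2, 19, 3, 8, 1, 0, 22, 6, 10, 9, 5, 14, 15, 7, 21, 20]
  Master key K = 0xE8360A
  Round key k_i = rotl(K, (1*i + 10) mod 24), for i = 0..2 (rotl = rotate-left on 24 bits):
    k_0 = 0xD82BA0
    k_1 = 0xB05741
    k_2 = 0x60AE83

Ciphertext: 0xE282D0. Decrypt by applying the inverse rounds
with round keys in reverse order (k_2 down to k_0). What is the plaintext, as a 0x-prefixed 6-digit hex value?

s_0 = ciphertext = 0xE282D0
s_1 = InvRound(s_0, k_2) = 0xAF6A59
s_2 = InvRound(s_1, k_1) = 0x4FA132
s_3 = InvRound(s_2, k_0) = 0x6CFA65

0x6CFA65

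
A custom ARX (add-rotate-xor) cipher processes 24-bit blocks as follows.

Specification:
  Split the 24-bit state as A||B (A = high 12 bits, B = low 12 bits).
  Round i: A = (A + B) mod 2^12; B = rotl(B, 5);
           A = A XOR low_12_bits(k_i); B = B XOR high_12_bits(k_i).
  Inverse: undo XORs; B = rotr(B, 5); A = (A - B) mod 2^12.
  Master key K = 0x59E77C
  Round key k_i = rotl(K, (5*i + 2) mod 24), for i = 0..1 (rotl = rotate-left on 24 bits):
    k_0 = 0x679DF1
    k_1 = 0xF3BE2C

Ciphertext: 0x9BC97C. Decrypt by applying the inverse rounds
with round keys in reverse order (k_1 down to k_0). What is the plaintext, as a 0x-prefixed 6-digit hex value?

0x8815AE

s_0 = ciphertext = 0x9BC97C
s_1 = InvRound(s_0, k_1) = 0x3DE3B2
s_2 = InvRound(s_1, k_0) = 0x8815AE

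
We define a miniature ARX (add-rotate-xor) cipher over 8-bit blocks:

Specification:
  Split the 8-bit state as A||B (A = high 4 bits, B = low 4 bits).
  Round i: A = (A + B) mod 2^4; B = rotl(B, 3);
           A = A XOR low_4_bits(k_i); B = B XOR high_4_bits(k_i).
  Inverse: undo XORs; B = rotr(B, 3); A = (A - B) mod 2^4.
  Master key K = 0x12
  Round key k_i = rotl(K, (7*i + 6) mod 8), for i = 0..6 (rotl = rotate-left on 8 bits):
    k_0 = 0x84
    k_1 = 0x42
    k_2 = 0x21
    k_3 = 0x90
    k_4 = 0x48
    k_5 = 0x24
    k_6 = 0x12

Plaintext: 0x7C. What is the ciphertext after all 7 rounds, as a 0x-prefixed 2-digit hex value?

0xF9

s_0 = plaintext = 0x7C
s_1 = Round(s_0, k_0) = 0x7E
s_2 = Round(s_1, k_1) = 0x73
s_3 = Round(s_2, k_2) = 0xBB
s_4 = Round(s_3, k_3) = 0x64
s_5 = Round(s_4, k_4) = 0x26
s_6 = Round(s_5, k_5) = 0xC1
s_7 = Round(s_6, k_6) = 0xF9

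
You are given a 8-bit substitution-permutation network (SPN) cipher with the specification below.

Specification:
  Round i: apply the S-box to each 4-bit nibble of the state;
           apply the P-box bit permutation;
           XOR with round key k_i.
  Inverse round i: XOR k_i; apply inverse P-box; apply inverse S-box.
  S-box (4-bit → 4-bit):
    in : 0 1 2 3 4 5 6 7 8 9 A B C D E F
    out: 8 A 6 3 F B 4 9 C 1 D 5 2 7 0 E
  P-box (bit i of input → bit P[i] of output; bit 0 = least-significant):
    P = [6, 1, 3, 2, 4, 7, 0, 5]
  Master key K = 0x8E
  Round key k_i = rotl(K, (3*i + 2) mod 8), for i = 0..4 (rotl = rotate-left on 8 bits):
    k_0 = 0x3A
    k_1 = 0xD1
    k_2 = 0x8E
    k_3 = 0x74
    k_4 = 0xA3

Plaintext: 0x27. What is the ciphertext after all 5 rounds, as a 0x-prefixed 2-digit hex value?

0xE4

s_0 = plaintext = 0x27
s_1 = Round(s_0, k_0) = 0xFF
s_2 = Round(s_1, k_1) = 0x7E
s_3 = Round(s_2, k_2) = 0xBE
s_4 = Round(s_3, k_3) = 0x65
s_5 = Round(s_4, k_4) = 0xE4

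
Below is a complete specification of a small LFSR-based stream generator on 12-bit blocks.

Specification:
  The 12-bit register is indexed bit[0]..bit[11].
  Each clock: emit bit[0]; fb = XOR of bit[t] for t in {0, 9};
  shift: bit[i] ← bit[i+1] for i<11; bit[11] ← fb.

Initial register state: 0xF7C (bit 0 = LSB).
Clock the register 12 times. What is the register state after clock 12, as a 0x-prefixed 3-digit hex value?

0xC63

reg_0 = 0xF7C
clock 1: out=0, reg = 0xFBE
clock 2: out=0, reg = 0xFDF
clock 3: out=1, reg = 0x7EF
clock 4: out=1, reg = 0x3F7
clock 5: out=1, reg = 0x1FB
clock 6: out=1, reg = 0x8FD
clock 7: out=1, reg = 0xC7E
clock 8: out=0, reg = 0x63F
clock 9: out=1, reg = 0x31F
clock 10: out=1, reg = 0x18F
clock 11: out=1, reg = 0x8C7
clock 12: out=1, reg = 0xC63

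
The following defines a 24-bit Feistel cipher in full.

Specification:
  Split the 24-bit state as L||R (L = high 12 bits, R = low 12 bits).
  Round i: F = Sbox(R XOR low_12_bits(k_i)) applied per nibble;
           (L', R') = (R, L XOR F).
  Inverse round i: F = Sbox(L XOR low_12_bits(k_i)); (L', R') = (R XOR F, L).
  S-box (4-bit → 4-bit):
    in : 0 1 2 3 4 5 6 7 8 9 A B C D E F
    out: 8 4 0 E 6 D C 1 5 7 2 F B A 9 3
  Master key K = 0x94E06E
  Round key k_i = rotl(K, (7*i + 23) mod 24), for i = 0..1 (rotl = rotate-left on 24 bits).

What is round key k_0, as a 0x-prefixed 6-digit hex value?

0x4A7037

K = 0x94E06E
k_0 = rotl(K, (7*0+23) mod 24) = rotl(K, 23) = 0x4A7037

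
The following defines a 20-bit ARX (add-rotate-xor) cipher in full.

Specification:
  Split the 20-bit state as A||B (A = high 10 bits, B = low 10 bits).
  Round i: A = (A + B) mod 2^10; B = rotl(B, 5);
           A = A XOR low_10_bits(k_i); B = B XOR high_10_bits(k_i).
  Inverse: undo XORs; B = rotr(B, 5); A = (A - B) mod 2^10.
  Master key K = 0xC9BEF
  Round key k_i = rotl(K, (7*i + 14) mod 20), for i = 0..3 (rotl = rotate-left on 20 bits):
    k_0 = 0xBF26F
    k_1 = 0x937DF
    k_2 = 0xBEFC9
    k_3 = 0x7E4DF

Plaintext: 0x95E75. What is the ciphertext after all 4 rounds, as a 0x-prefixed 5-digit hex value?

s_0 = plaintext = 0x95E75
s_1 = Round(s_0, k_0) = 0xA8C4F
s_2 = Round(s_1, k_1) = 0x4B7AF
s_3 = Round(s_2, k_2) = 0xC5706
s_4 = Round(s_3, k_3) = 0xB1121

0xB1121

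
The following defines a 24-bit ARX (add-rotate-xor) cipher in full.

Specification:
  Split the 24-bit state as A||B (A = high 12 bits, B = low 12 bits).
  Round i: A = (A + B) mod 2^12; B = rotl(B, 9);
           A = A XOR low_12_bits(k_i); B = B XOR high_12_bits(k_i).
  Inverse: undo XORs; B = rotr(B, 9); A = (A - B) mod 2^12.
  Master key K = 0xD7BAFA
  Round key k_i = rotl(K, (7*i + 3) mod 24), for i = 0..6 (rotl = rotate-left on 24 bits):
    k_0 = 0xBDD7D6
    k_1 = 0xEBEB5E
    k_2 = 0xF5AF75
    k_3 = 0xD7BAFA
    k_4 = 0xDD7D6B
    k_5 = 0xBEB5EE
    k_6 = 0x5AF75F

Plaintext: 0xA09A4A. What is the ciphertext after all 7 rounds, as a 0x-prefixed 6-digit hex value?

s_0 = plaintext = 0xA09A4A
s_1 = Round(s_0, k_0) = 0x385E94
s_2 = Round(s_1, k_1) = 0x94776C
s_3 = Round(s_2, k_2) = 0xFC67B7
s_4 = Round(s_3, k_3) = 0xD8738D
s_5 = Round(s_4, k_4) = 0xC7F7A6
s_6 = Round(s_5, k_5) = 0x1CB71F
s_7 = Round(s_6, k_6) = 0xFB5B4C

0xFB5B4C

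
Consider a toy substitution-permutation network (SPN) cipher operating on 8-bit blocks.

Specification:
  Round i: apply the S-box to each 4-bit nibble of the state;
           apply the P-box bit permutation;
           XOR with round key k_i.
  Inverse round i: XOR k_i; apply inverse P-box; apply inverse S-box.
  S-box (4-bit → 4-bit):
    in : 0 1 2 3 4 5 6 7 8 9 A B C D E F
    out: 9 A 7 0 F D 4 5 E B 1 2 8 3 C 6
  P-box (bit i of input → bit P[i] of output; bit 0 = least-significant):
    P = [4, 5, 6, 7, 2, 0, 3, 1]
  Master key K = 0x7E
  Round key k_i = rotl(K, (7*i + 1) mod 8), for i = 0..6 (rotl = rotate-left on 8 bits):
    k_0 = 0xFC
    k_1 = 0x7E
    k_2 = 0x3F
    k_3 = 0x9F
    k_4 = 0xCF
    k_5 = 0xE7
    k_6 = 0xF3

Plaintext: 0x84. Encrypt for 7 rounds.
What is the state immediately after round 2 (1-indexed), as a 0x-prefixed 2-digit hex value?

0x28

s_0 = plaintext = 0x84
s_1 = Round(s_0, k_0) = 0x07
s_2 = Round(s_1, k_1) = 0x28
s_3 = Round(s_2, k_2) = 0xD2
s_4 = Round(s_3, k_3) = 0xEA
s_5 = Round(s_4, k_4) = 0xD5
s_6 = Round(s_5, k_5) = 0x32
s_7 = Round(s_6, k_6) = 0x83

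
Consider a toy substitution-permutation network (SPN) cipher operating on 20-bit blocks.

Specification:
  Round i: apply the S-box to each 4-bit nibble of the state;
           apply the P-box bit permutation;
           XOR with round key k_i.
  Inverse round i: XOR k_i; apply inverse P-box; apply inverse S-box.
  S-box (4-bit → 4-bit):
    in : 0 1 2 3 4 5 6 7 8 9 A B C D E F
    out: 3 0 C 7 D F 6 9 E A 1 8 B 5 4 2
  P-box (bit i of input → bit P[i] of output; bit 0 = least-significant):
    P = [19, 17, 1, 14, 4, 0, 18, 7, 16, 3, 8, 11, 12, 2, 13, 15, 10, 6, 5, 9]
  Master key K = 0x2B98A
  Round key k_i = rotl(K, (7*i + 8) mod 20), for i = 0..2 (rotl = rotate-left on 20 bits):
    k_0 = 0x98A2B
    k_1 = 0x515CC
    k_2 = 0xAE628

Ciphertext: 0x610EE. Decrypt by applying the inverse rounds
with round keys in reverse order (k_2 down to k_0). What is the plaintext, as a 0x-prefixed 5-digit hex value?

s_0 = ciphertext = 0x610EE
s_1 = InvRound(s_0, k_2) = 0xC5124
s_2 = InvRound(s_1, k_1) = 0x310B7
s_3 = InvRound(s_2, k_0) = 0xBC970

0xBC970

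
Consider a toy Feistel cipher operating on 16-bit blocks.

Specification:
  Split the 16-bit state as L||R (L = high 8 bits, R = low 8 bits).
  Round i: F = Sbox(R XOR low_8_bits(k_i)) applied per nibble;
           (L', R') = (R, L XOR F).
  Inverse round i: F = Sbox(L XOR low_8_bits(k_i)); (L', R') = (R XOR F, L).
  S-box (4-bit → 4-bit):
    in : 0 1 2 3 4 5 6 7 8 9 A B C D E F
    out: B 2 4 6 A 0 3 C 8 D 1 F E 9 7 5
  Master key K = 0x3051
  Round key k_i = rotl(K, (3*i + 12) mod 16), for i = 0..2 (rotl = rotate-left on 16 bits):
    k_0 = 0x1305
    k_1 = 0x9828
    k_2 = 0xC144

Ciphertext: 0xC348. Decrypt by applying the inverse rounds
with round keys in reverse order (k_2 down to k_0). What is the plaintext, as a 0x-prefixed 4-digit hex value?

s_0 = ciphertext = 0xC348
s_1 = InvRound(s_0, k_2) = 0xC4C3
s_2 = InvRound(s_1, k_1) = 0xBDC4
s_3 = InvRound(s_2, k_0) = 0x3CBD

0x3CBD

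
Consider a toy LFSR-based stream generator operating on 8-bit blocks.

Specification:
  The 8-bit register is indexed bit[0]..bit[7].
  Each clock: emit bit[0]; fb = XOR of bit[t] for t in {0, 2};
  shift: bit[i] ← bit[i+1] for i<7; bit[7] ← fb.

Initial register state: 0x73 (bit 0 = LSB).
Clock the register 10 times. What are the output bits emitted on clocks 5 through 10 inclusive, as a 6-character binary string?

reg_0 = 0x73
clock 1: out=1, reg = 0xB9
clock 2: out=1, reg = 0xDC
clock 3: out=0, reg = 0xEE
clock 4: out=0, reg = 0xF7
clock 5: out=1, reg = 0x7B
clock 6: out=1, reg = 0xBD
clock 7: out=1, reg = 0x5E
clock 8: out=0, reg = 0xAF
clock 9: out=1, reg = 0x57
clock 10: out=1, reg = 0x2B

111011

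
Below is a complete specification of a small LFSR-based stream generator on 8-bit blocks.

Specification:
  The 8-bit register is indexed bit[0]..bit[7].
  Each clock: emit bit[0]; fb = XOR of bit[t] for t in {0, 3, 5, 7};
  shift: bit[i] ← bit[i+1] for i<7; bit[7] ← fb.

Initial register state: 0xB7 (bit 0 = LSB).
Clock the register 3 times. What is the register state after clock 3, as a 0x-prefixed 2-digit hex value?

0x76

reg_0 = 0xB7
clock 1: out=1, reg = 0xDB
clock 2: out=1, reg = 0xED
clock 3: out=1, reg = 0x76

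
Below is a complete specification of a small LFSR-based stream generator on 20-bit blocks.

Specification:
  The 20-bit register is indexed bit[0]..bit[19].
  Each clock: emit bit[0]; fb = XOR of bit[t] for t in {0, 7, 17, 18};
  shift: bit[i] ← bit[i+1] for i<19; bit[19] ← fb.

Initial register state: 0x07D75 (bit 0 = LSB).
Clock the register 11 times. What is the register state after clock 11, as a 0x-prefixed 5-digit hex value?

reg_0 = 0x07D75
clock 1: out=1, reg = 0x83EBA
clock 2: out=0, reg = 0xC1F5D
clock 3: out=1, reg = 0x60FAE
clock 4: out=0, reg = 0xB07D7
clock 5: out=1, reg = 0xD83EB
clock 6: out=1, reg = 0xEC1F5
clock 7: out=1, reg = 0x760FA
clock 8: out=0, reg = 0xBB07D
clock 9: out=1, reg = 0x5D83E
clock 10: out=0, reg = 0xAEC1F
clock 11: out=1, reg = 0x5760F

0x5760F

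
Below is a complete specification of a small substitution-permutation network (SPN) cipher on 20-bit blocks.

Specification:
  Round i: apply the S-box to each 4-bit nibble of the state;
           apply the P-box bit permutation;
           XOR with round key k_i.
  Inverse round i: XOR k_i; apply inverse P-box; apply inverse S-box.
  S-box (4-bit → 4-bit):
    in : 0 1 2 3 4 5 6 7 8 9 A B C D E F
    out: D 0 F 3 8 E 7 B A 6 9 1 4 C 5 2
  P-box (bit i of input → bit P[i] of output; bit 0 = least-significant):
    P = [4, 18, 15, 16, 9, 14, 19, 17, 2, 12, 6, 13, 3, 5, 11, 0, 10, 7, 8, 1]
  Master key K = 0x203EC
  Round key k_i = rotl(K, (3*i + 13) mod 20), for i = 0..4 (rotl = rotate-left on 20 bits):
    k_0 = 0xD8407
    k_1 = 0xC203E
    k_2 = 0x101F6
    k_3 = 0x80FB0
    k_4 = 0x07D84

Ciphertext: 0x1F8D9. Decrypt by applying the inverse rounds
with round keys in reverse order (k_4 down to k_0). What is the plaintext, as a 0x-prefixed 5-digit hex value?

0xC6824

s_0 = ciphertext = 0x1F8D9
s_1 = InvRound(s_0, k_4) = 0xEAE10
s_2 = InvRound(s_1, k_3) = 0x9F449
s_3 = InvRound(s_2, k_2) = 0x2779E
s_4 = InvRound(s_3, k_1) = 0x6FF2F
s_5 = InvRound(s_4, k_0) = 0xC6824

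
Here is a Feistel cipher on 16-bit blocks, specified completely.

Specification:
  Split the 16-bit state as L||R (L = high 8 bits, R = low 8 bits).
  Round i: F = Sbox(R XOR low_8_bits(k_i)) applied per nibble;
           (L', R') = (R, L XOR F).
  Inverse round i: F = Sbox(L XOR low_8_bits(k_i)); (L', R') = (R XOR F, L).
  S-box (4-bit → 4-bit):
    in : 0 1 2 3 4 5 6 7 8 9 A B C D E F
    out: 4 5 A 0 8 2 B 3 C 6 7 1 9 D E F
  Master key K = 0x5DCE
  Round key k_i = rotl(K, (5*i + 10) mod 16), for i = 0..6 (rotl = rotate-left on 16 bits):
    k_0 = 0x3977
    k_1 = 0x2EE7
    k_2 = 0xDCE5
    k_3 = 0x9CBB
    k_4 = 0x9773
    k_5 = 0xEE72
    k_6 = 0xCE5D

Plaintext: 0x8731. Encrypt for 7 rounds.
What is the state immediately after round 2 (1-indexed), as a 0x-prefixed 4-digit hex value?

s_0 = plaintext = 0x8731
s_1 = Round(s_0, k_0) = 0x310C
s_2 = Round(s_1, k_1) = 0x0CD0
s_3 = Round(s_2, k_2) = 0xD00E
s_4 = Round(s_3, k_3) = 0x0EC2
s_5 = Round(s_4, k_4) = 0xC21B
s_6 = Round(s_5, k_5) = 0x1B74
s_7 = Round(s_6, k_6) = 0x74BD

0x0CD0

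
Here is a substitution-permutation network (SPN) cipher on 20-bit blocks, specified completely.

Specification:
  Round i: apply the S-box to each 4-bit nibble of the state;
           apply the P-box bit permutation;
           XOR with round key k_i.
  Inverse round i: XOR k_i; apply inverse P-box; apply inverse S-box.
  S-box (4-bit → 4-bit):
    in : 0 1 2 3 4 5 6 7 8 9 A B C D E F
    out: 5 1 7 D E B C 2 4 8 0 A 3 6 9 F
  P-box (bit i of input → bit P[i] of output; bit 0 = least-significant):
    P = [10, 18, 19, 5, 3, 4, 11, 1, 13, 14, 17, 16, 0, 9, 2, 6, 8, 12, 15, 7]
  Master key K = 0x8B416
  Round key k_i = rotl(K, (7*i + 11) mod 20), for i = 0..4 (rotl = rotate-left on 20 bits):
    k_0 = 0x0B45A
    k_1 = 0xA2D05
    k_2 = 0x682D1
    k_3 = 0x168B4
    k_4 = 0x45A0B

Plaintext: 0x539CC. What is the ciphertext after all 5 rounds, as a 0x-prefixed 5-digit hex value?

s_0 = plaintext = 0x539CC
s_1 = Round(s_0, k_0) = 0x5A187
s_2 = Round(s_1, k_1) = 0xE1485
s_3 = Round(s_2, k_2) = 0x1CF70
s_4 = Round(s_3, k_3) = 0xA0FA5
s_5 = Round(s_4, k_4) = 0x33E2E

0x33E2E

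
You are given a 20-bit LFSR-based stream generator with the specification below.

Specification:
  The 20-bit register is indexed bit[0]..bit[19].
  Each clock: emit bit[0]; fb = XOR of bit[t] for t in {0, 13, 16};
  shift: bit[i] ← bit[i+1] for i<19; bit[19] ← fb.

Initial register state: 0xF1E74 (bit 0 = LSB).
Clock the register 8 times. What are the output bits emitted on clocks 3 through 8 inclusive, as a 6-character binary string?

101110

reg_0 = 0xF1E74
clock 1: out=0, reg = 0xF8F3A
clock 2: out=0, reg = 0xFC79D
clock 3: out=1, reg = 0x7E3CE
clock 4: out=0, reg = 0x3F1E7
clock 5: out=1, reg = 0x9F8F3
clock 6: out=1, reg = 0xCFC79
clock 7: out=1, reg = 0x67E3C
clock 8: out=0, reg = 0xB3F1E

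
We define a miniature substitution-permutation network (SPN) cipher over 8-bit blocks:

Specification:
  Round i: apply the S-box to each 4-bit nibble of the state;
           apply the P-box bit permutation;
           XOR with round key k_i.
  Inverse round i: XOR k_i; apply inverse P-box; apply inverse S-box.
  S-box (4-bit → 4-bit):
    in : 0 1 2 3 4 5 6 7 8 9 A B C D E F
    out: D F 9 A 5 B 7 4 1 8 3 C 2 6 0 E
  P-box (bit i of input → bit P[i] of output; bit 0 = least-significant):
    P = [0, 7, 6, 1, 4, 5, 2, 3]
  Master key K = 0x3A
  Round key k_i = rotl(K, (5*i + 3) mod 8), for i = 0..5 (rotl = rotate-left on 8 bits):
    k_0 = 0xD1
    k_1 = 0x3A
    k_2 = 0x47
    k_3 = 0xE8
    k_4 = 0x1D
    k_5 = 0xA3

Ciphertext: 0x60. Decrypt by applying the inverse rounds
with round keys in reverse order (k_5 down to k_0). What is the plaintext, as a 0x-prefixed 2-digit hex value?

0x1B

s_0 = ciphertext = 0x60
s_1 = InvRound(s_0, k_5) = 0xE1
s_2 = InvRound(s_1, k_4) = 0x1D
s_3 = InvRound(s_2, k_3) = 0x66
s_4 = InvRound(s_3, k_2) = 0xC8
s_5 = InvRound(s_4, k_1) = 0xAF
s_6 = InvRound(s_5, k_0) = 0x1B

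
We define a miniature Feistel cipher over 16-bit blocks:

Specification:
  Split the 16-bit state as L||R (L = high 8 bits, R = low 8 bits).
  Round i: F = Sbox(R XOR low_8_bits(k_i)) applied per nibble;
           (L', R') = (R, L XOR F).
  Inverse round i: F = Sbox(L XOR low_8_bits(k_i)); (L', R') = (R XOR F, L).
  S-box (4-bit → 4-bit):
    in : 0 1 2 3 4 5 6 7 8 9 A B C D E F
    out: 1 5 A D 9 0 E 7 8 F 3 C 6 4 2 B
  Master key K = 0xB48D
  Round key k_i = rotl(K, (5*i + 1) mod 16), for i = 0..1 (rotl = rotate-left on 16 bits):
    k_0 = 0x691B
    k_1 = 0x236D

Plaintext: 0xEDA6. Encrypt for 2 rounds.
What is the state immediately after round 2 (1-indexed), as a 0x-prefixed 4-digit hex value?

s_0 = plaintext = 0xEDA6
s_1 = Round(s_0, k_0) = 0xA629
s_2 = Round(s_1, k_1) = 0x293F

0x293F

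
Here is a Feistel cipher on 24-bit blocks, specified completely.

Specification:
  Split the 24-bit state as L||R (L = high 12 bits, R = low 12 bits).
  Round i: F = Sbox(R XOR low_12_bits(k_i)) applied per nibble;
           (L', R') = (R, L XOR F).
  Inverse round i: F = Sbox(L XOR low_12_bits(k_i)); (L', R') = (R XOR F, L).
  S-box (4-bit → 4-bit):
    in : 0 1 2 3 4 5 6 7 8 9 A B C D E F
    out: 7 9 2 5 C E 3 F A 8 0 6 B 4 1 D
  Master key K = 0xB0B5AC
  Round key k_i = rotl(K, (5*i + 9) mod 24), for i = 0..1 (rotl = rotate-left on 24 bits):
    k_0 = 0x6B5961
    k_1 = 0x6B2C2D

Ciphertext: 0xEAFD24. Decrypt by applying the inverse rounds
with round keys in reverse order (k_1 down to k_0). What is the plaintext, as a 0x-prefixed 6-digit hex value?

s_0 = ciphertext = 0xEAFD24
s_1 = InvRound(s_0, k_1) = 0xF86EAF
s_2 = InvRound(s_1, k_0) = 0xDB0F86

0xDB0F86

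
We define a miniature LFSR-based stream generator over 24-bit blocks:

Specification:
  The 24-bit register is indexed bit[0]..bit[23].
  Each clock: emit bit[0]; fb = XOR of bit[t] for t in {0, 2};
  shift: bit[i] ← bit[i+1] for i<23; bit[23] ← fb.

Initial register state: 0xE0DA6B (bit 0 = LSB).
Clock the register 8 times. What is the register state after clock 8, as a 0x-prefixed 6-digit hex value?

0xF1E0DA

reg_0 = 0xE0DA6B
clock 1: out=1, reg = 0xF06D35
clock 2: out=1, reg = 0x78369A
clock 3: out=0, reg = 0x3C1B4D
clock 4: out=1, reg = 0x1E0DA6
clock 5: out=0, reg = 0x8F06D3
clock 6: out=1, reg = 0xC78369
clock 7: out=1, reg = 0xE3C1B4
clock 8: out=0, reg = 0xF1E0DA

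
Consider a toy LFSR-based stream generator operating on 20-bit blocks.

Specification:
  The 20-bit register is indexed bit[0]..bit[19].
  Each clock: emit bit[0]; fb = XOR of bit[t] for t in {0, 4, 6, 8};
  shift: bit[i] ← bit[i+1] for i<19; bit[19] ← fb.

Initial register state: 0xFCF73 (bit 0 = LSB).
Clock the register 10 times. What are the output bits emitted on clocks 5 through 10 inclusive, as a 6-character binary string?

111011

reg_0 = 0xFCF73
clock 1: out=1, reg = 0x7E7B9
clock 2: out=1, reg = 0xBF3DC
clock 3: out=0, reg = 0xDF9EE
clock 4: out=0, reg = 0x6FCF7
clock 5: out=1, reg = 0xB7E7B
clock 6: out=1, reg = 0xDBF3D
clock 7: out=1, reg = 0xEDF9E
clock 8: out=0, reg = 0x76FCF
clock 9: out=1, reg = 0xBB7E7
clock 10: out=1, reg = 0xDDBF3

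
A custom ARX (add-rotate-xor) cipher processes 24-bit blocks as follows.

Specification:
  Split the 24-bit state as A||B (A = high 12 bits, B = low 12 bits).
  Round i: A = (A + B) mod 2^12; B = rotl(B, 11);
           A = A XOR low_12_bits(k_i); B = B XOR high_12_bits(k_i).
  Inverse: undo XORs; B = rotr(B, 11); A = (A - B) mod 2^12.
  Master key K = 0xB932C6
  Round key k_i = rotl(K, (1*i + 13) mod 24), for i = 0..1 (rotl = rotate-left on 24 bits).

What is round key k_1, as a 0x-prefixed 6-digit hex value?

K = 0xB932C6
k_0 = rotl(K, (1*0+13) mod 24) = rotl(K, 13) = 0x58D726
k_1 = rotl(K, (1*1+13) mod 24) = rotl(K, 14) = 0xB1AE4C

0xB1AE4C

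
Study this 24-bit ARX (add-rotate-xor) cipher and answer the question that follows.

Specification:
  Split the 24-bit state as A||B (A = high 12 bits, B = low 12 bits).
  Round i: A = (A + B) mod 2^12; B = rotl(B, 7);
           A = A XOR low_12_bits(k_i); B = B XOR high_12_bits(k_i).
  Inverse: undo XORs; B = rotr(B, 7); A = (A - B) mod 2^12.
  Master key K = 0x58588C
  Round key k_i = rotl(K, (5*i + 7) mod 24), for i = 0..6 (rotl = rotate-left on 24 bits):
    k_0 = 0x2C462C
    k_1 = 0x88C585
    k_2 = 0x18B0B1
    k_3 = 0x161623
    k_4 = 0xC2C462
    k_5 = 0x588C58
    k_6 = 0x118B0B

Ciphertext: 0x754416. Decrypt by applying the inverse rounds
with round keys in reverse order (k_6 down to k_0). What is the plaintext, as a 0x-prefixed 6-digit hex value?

s_0 = ciphertext = 0x754416
s_1 = InvRound(s_0, k_6) = 0xA951CA
s_2 = InvRound(s_1, k_5) = 0xE85848
s_3 = InvRound(s_2, k_4) = 0xE5FC88
s_4 = InvRound(s_3, k_3) = 0xB41D3B
s_5 = InvRound(s_4, k_2) = 0x5D7619
s_6 = InvRound(s_5, k_1) = 0xD952BD
s_7 = InvRound(s_6, k_0) = 0xC99F20

0xC99F20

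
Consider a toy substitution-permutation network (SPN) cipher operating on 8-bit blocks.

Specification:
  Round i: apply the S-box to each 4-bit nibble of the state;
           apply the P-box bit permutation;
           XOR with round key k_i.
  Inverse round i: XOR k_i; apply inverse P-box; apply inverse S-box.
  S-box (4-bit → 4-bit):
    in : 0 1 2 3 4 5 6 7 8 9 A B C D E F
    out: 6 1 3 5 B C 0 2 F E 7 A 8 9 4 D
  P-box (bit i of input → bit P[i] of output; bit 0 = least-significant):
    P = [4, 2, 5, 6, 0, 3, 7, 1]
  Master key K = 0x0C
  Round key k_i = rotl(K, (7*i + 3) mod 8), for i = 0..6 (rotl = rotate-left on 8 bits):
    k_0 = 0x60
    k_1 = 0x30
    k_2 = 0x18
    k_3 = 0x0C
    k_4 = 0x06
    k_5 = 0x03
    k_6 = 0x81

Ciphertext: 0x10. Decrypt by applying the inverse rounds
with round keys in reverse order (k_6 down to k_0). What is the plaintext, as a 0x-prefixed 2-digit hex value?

0x21

s_0 = ciphertext = 0x10
s_1 = InvRound(s_0, k_6) = 0x31
s_2 = InvRound(s_1, k_5) = 0xC3
s_3 = InvRound(s_2, k_4) = 0x3B
s_4 = InvRound(s_3, k_3) = 0xDA
s_5 = InvRound(s_4, k_2) = 0x5C
s_6 = InvRound(s_5, k_1) = 0x79
s_7 = InvRound(s_6, k_0) = 0x21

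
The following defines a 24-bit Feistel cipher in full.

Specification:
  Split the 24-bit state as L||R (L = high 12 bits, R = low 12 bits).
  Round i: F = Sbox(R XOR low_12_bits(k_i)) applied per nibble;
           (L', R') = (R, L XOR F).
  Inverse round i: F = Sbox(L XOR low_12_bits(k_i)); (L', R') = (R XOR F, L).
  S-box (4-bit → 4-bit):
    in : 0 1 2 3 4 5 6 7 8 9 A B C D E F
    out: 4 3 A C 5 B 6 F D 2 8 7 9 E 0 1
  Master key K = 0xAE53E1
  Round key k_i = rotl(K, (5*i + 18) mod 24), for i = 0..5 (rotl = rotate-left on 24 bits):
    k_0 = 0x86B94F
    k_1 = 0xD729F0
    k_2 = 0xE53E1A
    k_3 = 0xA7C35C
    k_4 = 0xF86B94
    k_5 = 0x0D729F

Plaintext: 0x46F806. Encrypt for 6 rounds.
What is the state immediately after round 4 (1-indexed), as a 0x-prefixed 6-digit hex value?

0x1E72EF

s_0 = plaintext = 0x46F806
s_1 = Round(s_0, k_0) = 0x80673D
s_2 = Round(s_1, k_1) = 0x73D898
s_3 = Round(s_2, k_2) = 0x8981E7
s_4 = Round(s_3, k_3) = 0x1E72EF
s_5 = Round(s_4, k_4) = 0x2EF310
s_6 = Round(s_5, k_5) = 0x31013E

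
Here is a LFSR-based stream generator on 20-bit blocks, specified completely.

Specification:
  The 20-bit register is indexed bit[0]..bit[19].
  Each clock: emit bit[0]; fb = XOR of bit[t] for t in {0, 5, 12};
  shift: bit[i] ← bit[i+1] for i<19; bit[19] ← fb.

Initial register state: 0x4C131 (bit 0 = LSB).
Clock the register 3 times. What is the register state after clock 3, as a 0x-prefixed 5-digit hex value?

0x89826

reg_0 = 0x4C131
clock 1: out=1, reg = 0x26098
clock 2: out=0, reg = 0x1304C
clock 3: out=0, reg = 0x89826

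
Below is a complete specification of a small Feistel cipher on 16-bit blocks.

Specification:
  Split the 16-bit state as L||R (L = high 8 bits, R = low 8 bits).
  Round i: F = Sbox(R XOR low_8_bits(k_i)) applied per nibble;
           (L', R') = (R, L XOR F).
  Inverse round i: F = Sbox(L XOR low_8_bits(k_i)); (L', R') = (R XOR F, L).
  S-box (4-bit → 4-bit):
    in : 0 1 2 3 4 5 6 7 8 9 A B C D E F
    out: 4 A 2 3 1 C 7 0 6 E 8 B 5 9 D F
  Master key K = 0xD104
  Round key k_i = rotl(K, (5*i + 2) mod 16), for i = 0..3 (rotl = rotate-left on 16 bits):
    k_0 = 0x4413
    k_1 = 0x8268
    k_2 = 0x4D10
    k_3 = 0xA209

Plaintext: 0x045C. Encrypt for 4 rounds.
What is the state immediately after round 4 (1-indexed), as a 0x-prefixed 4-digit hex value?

0x0416

s_0 = plaintext = 0x045C
s_1 = Round(s_0, k_0) = 0x5C1B
s_2 = Round(s_1, k_1) = 0x1B5F
s_3 = Round(s_2, k_2) = 0x5F04
s_4 = Round(s_3, k_3) = 0x0416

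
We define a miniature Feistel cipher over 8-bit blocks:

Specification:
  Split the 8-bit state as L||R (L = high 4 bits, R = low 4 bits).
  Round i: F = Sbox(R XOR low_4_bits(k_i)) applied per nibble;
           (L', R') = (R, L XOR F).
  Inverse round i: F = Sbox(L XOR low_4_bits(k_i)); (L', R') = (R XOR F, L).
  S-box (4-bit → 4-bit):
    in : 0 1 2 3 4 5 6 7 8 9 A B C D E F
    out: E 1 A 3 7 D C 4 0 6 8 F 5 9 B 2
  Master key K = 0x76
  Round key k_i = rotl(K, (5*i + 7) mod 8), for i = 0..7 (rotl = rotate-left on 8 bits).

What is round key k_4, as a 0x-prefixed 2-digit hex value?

0xB3

K = 0x76
k_0 = rotl(K, (5*0+7) mod 8) = rotl(K, 7) = 0x3B
k_1 = rotl(K, (5*1+7) mod 8) = rotl(K, 4) = 0x67
k_2 = rotl(K, (5*2+7) mod 8) = rotl(K, 1) = 0xEC
k_3 = rotl(K, (5*3+7) mod 8) = rotl(K, 6) = 0x9D
k_4 = rotl(K, (5*4+7) mod 8) = rotl(K, 3) = 0xB3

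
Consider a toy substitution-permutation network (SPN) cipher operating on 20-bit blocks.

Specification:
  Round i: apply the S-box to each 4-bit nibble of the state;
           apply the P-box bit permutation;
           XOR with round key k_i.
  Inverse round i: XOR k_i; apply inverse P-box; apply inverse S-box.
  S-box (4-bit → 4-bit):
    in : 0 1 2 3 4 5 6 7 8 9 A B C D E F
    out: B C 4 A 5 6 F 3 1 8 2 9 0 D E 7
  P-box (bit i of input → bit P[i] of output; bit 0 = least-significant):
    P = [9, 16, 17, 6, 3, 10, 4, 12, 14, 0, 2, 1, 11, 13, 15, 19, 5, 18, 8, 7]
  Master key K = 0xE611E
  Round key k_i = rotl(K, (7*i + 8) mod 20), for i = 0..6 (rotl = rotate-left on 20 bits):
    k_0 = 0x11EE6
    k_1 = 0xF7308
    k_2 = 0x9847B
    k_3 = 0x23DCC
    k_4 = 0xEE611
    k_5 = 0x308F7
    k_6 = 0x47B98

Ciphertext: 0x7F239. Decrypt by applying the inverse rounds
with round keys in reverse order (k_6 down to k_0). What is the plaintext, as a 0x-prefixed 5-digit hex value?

s_0 = ciphertext = 0x7F239
s_1 = InvRound(s_0, k_6) = 0xD4AC5
s_2 = InvRound(s_1, k_5) = 0x79B24
s_3 = InvRound(s_2, k_4) = 0x40FEA
s_4 = InvRound(s_3, k_3) = 0x7A194
s_5 = InvRound(s_4, k_2) = 0x63E71
s_6 = InvRound(s_5, k_1) = 0x4B7F3
s_7 = InvRound(s_6, k_0) = 0x5F52A

0x5F52A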